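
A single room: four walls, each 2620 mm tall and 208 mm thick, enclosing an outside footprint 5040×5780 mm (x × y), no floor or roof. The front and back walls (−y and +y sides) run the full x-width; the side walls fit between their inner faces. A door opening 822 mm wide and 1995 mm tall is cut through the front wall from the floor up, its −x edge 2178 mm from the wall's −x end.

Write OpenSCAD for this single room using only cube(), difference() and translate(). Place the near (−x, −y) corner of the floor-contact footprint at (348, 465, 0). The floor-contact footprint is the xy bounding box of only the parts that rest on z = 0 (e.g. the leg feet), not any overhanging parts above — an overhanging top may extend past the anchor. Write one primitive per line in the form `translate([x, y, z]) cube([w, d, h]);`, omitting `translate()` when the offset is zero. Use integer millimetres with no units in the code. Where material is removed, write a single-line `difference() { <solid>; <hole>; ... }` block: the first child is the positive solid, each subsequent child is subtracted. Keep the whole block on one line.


difference() { translate([348, 465, 0]) cube([5040, 208, 2620]); translate([2526, 465, 0]) cube([822, 208, 1995]); }
translate([348, 6037, 0]) cube([5040, 208, 2620]);
translate([348, 673, 0]) cube([208, 5364, 2620]);
translate([5180, 673, 0]) cube([208, 5364, 2620]);


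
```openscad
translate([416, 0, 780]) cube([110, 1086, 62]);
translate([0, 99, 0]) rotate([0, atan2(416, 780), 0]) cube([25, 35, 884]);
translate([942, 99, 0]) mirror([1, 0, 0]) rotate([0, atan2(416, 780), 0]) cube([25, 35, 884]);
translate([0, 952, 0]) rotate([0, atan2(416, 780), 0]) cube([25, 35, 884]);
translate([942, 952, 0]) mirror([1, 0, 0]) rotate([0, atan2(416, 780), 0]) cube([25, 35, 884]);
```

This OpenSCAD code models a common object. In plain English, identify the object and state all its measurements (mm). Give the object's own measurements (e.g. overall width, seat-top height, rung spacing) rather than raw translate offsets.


A sawhorse. A 110×1086×62 mm beam (x, y, z) sits on two A-frame leg pairs. Each pair is two raked legs of 25×35 mm section (35 mm along y) splaying symmetrically in x. Each leg rises 780 mm vertically over 416 mm of horizontal reach and is 884 mm long along its own axis. Every leg's outer bottom edge rests on the floor and its outer top edge meets a bottom edge of the beam — the left legs (tilting toward +x) meet the beam's −x bottom edge, the right legs (their mirror images, tilting toward −x) meet its +x bottom edge — so the leg tops tuck under the beam, the beam's underside is 780 mm above the floor, and the feet are 942 mm apart outside-to-outside with the beam centred between them. The two leg pairs are set in 99 mm from either end of the beam.


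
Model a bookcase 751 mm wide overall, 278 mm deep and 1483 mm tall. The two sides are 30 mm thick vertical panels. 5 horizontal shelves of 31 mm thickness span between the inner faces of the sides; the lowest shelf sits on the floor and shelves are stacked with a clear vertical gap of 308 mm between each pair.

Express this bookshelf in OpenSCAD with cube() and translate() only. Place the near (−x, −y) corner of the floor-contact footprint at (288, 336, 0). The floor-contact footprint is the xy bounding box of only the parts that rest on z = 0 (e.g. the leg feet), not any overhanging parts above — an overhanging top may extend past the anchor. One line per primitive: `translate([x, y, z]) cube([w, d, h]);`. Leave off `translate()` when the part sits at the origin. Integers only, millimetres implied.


translate([288, 336, 0]) cube([30, 278, 1483]);
translate([1009, 336, 0]) cube([30, 278, 1483]);
translate([318, 336, 0]) cube([691, 278, 31]);
translate([318, 336, 339]) cube([691, 278, 31]);
translate([318, 336, 678]) cube([691, 278, 31]);
translate([318, 336, 1017]) cube([691, 278, 31]);
translate([318, 336, 1356]) cube([691, 278, 31]);


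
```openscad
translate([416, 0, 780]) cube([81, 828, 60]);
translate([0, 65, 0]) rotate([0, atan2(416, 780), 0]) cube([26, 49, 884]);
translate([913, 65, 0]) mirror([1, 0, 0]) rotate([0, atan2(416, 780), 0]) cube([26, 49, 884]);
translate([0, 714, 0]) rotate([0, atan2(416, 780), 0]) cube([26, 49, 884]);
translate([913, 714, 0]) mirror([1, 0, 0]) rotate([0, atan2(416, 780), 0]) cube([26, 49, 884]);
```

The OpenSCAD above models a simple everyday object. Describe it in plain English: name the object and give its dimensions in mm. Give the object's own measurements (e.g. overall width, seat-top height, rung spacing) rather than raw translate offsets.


A sawhorse. A 81×828×60 mm beam (x, y, z) sits on two A-frame leg pairs. Each pair is two raked legs of 26×49 mm section (49 mm along y) splaying symmetrically in x. Each leg rises 780 mm vertically over 416 mm of horizontal reach and is 884 mm long along its own axis. Every leg's outer bottom edge rests on the floor and its outer top edge meets a bottom edge of the beam — the left legs (tilting toward +x) meet the beam's −x bottom edge, the right legs (their mirror images, tilting toward −x) meet its +x bottom edge — so the leg tops tuck under the beam, the beam's underside is 780 mm above the floor, and the feet are 913 mm apart outside-to-outside with the beam centred between them. The two leg pairs are set in 65 mm from either end of the beam.


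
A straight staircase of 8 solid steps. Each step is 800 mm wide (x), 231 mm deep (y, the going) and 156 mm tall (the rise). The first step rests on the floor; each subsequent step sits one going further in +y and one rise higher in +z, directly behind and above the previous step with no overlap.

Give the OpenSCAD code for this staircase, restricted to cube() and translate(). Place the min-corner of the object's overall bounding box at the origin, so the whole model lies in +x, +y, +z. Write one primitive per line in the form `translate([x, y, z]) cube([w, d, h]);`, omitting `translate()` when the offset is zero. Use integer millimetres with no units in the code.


cube([800, 231, 156]);
translate([0, 231, 156]) cube([800, 231, 156]);
translate([0, 462, 312]) cube([800, 231, 156]);
translate([0, 693, 468]) cube([800, 231, 156]);
translate([0, 924, 624]) cube([800, 231, 156]);
translate([0, 1155, 780]) cube([800, 231, 156]);
translate([0, 1386, 936]) cube([800, 231, 156]);
translate([0, 1617, 1092]) cube([800, 231, 156]);


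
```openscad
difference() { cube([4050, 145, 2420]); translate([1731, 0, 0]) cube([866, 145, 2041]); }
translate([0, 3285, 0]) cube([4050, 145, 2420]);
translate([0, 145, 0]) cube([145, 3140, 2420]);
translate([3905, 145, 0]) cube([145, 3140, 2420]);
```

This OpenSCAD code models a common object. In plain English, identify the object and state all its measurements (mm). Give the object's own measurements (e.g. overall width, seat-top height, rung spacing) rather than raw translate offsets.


A single room: four walls, each 2420 mm tall and 145 mm thick, enclosing an outside footprint 4050×3430 mm (x × y), no floor or roof. The front and back walls (−y and +y sides) run the full x-width; the side walls fit between their inner faces. A door opening 866 mm wide and 2041 mm tall is cut through the front wall from the floor up, its −x edge 1731 mm from the wall's −x end.


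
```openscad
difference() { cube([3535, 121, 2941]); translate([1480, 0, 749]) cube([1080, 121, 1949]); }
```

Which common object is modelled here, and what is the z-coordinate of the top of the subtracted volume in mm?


A wall with a window opening. The window head height is 2698 mm.

A wall with a rectangular opening subtracted — a window. Sill at z = 749, opening 1949 mm tall, so the head is at 749 + 1949 = 2698 mm.


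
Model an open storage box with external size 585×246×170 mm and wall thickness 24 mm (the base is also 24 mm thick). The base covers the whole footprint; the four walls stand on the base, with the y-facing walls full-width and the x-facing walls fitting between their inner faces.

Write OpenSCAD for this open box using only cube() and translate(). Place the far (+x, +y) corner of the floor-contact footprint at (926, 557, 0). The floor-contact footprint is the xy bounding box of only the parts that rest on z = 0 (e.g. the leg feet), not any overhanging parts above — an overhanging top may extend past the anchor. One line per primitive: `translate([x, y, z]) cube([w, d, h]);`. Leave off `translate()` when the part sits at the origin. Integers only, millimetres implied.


translate([341, 311, 0]) cube([585, 246, 24]);
translate([341, 311, 24]) cube([585, 24, 146]);
translate([341, 533, 24]) cube([585, 24, 146]);
translate([341, 335, 24]) cube([24, 198, 146]);
translate([902, 335, 24]) cube([24, 198, 146]);


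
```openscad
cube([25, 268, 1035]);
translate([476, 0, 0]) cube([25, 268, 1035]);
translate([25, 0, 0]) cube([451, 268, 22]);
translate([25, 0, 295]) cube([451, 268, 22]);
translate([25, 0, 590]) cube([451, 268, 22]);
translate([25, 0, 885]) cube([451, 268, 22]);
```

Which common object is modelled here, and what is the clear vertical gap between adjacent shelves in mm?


A bookshelf. The clear shelf gap is 273 mm.

Two tall side panels with 4 horizontal boards between them — a bookshelf. The first two shelf undersides are at z = 0 and z = 295; with shelf thickness 22, the clear gap is 295 − 0 − 22 = 273 mm.


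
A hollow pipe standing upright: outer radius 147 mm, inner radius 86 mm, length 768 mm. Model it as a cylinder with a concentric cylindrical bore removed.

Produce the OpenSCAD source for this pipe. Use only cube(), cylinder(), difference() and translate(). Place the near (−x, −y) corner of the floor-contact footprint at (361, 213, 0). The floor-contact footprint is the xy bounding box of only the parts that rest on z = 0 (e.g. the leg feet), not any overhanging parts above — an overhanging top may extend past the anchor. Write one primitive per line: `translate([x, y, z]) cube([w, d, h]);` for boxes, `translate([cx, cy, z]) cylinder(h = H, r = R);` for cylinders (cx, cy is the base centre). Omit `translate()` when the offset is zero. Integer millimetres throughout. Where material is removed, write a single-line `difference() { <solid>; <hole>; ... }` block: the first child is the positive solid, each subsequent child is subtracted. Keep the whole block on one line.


difference() { translate([508, 360, 0]) cylinder(h = 768, r = 147); translate([508, 360, 0]) cylinder(h = 768, r = 86); }


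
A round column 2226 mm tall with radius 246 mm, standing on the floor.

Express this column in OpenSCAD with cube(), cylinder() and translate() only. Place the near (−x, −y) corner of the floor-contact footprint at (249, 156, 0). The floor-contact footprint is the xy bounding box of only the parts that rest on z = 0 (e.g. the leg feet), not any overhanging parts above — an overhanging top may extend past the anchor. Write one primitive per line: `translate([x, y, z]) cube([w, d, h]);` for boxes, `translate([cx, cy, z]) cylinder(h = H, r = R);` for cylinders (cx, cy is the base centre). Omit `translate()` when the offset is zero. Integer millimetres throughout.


translate([495, 402, 0]) cylinder(h = 2226, r = 246);


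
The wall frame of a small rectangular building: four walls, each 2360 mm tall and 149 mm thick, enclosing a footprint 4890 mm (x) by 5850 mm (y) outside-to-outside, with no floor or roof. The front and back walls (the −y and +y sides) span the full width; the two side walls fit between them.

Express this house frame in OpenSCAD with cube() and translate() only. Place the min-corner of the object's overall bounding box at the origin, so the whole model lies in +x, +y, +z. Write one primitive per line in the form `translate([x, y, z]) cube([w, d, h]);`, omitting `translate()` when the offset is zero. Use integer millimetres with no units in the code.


cube([4890, 149, 2360]);
translate([0, 5701, 0]) cube([4890, 149, 2360]);
translate([0, 149, 0]) cube([149, 5552, 2360]);
translate([4741, 149, 0]) cube([149, 5552, 2360]);


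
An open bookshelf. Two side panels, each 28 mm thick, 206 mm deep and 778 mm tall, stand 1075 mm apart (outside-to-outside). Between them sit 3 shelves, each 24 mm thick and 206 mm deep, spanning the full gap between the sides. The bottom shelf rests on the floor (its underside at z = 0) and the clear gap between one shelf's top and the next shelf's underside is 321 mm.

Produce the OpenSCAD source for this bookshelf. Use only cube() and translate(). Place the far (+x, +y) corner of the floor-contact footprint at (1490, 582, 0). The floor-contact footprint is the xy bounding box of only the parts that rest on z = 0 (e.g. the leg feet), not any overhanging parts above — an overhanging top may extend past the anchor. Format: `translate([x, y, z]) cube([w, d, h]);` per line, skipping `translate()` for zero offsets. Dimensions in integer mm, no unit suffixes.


translate([415, 376, 0]) cube([28, 206, 778]);
translate([1462, 376, 0]) cube([28, 206, 778]);
translate([443, 376, 0]) cube([1019, 206, 24]);
translate([443, 376, 345]) cube([1019, 206, 24]);
translate([443, 376, 690]) cube([1019, 206, 24]);


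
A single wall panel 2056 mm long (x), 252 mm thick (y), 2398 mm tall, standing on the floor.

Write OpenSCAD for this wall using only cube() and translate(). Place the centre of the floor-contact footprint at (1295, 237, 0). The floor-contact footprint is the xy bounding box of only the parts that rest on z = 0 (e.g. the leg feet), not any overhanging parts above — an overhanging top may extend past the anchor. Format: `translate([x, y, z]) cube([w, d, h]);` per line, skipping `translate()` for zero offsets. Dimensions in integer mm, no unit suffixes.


translate([267, 111, 0]) cube([2056, 252, 2398]);


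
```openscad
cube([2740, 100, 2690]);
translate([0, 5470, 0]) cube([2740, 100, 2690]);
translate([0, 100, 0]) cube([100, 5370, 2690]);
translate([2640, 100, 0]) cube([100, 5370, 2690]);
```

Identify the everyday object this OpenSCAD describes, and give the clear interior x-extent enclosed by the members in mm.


A house (or room) frame. The interior width is 2540 mm.

Four 2690 mm walls enclosing a rectangle with no floor or roof — a room or house frame. Outside width is 2740 mm and wall thickness is 100 mm, so the interior width is 2740 − 2 × 100 = 2540 mm.


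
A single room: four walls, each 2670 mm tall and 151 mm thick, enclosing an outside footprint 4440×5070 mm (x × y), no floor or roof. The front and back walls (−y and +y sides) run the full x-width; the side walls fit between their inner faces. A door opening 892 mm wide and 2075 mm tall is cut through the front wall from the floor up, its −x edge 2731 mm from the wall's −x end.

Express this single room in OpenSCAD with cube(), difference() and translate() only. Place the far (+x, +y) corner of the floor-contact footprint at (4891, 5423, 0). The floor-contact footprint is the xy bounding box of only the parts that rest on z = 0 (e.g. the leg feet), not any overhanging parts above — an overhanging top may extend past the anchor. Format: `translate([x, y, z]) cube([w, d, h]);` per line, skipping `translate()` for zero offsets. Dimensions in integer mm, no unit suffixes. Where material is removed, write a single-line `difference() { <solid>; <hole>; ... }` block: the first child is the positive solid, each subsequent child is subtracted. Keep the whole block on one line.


difference() { translate([451, 353, 0]) cube([4440, 151, 2670]); translate([3182, 353, 0]) cube([892, 151, 2075]); }
translate([451, 5272, 0]) cube([4440, 151, 2670]);
translate([451, 504, 0]) cube([151, 4768, 2670]);
translate([4740, 504, 0]) cube([151, 4768, 2670]);


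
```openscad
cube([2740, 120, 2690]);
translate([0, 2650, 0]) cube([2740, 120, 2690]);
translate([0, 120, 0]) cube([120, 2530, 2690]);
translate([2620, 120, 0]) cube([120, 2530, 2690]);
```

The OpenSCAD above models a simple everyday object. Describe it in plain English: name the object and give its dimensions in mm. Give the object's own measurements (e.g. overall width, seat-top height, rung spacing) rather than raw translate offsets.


The wall frame of a small rectangular building: four walls, each 2690 mm tall and 120 mm thick, enclosing a footprint 2740 mm (x) by 2770 mm (y) outside-to-outside, with no floor or roof. The front and back walls (the −y and +y sides) span the full width; the two side walls fit between them.


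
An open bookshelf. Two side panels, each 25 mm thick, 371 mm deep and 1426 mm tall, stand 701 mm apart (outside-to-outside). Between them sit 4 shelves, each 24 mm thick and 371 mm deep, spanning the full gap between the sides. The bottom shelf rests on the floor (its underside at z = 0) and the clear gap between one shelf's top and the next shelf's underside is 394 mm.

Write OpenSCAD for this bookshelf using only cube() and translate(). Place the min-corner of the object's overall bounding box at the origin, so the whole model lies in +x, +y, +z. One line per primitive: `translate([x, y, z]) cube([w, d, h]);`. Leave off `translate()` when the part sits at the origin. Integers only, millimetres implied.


cube([25, 371, 1426]);
translate([676, 0, 0]) cube([25, 371, 1426]);
translate([25, 0, 0]) cube([651, 371, 24]);
translate([25, 0, 418]) cube([651, 371, 24]);
translate([25, 0, 836]) cube([651, 371, 24]);
translate([25, 0, 1254]) cube([651, 371, 24]);


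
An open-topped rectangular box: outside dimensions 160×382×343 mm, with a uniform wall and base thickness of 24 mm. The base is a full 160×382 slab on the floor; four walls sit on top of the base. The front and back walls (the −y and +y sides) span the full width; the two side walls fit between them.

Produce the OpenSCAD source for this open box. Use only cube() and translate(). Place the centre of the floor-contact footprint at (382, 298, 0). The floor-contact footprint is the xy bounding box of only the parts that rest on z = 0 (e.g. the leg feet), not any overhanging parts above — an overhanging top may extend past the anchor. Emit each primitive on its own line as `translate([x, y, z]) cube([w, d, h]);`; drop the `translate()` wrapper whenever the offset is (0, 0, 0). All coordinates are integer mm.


translate([302, 107, 0]) cube([160, 382, 24]);
translate([302, 107, 24]) cube([160, 24, 319]);
translate([302, 465, 24]) cube([160, 24, 319]);
translate([302, 131, 24]) cube([24, 334, 319]);
translate([438, 131, 24]) cube([24, 334, 319]);


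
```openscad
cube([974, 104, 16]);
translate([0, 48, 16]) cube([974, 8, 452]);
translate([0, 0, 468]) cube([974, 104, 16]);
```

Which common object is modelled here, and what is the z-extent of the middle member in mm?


An I-beam. The web height is 452 mm.

Two wide flanges with a thin centred web — an I-beam. Overall 484 mm minus two 16 mm flanges gives a web of 484 − 2·16 = 452 mm.


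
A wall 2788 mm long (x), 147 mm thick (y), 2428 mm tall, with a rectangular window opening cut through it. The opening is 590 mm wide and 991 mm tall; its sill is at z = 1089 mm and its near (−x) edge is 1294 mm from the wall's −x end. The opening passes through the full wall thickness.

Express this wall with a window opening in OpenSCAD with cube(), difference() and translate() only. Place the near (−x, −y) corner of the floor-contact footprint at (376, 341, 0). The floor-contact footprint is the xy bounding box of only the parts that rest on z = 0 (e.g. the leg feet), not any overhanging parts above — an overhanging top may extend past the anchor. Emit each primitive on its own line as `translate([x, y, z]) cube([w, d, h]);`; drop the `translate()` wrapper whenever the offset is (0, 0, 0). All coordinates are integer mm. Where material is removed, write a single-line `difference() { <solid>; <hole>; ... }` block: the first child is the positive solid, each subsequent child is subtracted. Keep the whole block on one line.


difference() { translate([376, 341, 0]) cube([2788, 147, 2428]); translate([1670, 341, 1089]) cube([590, 147, 991]); }


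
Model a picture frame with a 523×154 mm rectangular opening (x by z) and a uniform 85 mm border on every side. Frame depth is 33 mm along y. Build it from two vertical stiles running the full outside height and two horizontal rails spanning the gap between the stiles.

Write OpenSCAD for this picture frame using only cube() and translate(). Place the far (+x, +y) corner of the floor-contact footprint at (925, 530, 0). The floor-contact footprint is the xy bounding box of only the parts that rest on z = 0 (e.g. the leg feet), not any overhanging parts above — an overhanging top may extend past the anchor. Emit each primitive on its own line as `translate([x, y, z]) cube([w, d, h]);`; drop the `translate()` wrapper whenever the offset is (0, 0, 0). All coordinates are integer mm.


translate([232, 497, 0]) cube([85, 33, 324]);
translate([840, 497, 0]) cube([85, 33, 324]);
translate([317, 497, 0]) cube([523, 33, 85]);
translate([317, 497, 239]) cube([523, 33, 85]);


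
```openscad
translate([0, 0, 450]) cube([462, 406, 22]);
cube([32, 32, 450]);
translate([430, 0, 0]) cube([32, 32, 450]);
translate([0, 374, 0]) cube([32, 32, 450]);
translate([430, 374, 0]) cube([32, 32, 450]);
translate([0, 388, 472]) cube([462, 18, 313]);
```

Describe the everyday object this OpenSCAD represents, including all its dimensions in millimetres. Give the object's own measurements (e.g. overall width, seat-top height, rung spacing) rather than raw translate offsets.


A chair. The seat is a 462×406×22 mm slab with its top at z = 472 mm, on four 32×32 mm corner legs (flush with the seat edges, standing on z = 0). A flat backrest 18 mm thick, 313 mm tall, spans the full seat width and rises from the seat top along its +y edge, rear face flush with the rear of the seat.


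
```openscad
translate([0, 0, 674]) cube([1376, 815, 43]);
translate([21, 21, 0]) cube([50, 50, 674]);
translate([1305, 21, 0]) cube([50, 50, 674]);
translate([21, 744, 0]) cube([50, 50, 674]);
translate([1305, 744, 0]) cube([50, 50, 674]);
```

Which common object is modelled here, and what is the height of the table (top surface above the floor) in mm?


A table. The table height is 717 mm.

A 1376×815×43 slab sits at z = 674 on four 50 mm square posts — a table. The top surface is at 674 + 43 = 717 mm.


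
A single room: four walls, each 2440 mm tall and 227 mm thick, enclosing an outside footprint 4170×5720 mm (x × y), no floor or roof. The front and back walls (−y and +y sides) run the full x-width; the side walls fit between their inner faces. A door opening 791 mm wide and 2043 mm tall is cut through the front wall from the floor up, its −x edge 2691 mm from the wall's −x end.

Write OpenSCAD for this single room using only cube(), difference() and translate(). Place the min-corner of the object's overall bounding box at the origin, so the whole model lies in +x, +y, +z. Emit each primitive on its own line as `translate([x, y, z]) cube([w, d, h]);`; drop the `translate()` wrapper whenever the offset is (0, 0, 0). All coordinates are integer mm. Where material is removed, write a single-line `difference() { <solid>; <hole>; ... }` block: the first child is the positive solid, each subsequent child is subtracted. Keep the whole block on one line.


difference() { cube([4170, 227, 2440]); translate([2691, 0, 0]) cube([791, 227, 2043]); }
translate([0, 5493, 0]) cube([4170, 227, 2440]);
translate([0, 227, 0]) cube([227, 5266, 2440]);
translate([3943, 227, 0]) cube([227, 5266, 2440]);


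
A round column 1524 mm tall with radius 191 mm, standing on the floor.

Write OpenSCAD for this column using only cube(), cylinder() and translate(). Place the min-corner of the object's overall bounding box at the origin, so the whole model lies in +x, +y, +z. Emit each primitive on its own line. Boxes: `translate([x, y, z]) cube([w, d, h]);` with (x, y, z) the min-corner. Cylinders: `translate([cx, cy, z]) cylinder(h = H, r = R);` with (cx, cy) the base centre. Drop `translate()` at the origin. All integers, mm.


translate([191, 191, 0]) cylinder(h = 1524, r = 191);


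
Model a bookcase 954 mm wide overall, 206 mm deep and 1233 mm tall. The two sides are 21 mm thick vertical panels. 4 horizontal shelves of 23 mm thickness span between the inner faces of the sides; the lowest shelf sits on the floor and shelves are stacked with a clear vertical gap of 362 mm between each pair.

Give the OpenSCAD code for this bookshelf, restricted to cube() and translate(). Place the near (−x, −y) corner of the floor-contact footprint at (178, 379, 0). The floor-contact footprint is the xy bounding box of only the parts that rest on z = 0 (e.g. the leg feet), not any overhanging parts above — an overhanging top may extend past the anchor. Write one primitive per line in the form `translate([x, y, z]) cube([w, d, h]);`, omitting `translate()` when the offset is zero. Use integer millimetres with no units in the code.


translate([178, 379, 0]) cube([21, 206, 1233]);
translate([1111, 379, 0]) cube([21, 206, 1233]);
translate([199, 379, 0]) cube([912, 206, 23]);
translate([199, 379, 385]) cube([912, 206, 23]);
translate([199, 379, 770]) cube([912, 206, 23]);
translate([199, 379, 1155]) cube([912, 206, 23]);


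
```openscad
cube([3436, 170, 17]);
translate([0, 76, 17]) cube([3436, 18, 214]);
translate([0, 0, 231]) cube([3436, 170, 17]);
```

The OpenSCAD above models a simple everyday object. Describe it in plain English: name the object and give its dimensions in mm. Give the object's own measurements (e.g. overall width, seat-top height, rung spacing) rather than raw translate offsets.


An I-beam lying along x, 3436 mm long. Overall section height 248 mm. Two flanges 170 mm wide (y) and 17 mm thick, one on the floor and one at the top; a web 18 mm thick runs between them, centred on the flange width.


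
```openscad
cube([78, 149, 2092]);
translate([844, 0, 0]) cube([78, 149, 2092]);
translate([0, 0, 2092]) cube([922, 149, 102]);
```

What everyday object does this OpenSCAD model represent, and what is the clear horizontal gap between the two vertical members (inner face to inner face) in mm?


A door frame. The clear opening width is 766 mm.

Two 2092 mm tall posts with a header on top — a door frame. The left jamb is 78 mm wide at x = 0; the right jamb starts at x = 844. The clear opening is 844 − 78 = 766 mm.


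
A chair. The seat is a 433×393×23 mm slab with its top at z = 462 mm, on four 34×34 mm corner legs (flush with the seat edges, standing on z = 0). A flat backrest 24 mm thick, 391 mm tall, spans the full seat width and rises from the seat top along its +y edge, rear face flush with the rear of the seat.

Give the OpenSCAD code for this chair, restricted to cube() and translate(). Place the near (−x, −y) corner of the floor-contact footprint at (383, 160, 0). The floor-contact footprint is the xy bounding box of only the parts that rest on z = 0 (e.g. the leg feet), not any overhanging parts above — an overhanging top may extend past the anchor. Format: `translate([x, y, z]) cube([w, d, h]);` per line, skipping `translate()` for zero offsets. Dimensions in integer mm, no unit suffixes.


// leg_h = 462 - 23 = 439
translate([383, 160, 439]) cube([433, 393, 23]);
translate([383, 160, 0]) cube([34, 34, 439]);
translate([782, 160, 0]) cube([34, 34, 439]);
translate([383, 519, 0]) cube([34, 34, 439]);
translate([782, 519, 0]) cube([34, 34, 439]);
translate([383, 529, 462]) cube([433, 24, 391]);


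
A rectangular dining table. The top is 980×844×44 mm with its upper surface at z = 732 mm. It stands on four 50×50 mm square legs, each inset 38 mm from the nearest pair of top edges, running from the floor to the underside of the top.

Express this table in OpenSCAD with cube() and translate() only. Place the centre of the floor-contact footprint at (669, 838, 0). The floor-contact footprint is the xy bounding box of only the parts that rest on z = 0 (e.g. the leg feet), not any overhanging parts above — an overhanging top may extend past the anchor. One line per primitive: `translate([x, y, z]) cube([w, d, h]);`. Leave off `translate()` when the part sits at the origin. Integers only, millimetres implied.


// leg_h = 732 - 44 = 688
translate([179, 416, 688]) cube([980, 844, 44]);
translate([217, 454, 0]) cube([50, 50, 688]);
translate([1071, 454, 0]) cube([50, 50, 688]);
translate([217, 1172, 0]) cube([50, 50, 688]);
translate([1071, 1172, 0]) cube([50, 50, 688]);


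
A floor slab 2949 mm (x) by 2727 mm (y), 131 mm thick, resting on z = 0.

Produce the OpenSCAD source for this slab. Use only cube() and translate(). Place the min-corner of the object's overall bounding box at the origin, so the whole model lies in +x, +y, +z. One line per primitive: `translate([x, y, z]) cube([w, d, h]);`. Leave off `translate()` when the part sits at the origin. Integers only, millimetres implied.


cube([2949, 2727, 131]);


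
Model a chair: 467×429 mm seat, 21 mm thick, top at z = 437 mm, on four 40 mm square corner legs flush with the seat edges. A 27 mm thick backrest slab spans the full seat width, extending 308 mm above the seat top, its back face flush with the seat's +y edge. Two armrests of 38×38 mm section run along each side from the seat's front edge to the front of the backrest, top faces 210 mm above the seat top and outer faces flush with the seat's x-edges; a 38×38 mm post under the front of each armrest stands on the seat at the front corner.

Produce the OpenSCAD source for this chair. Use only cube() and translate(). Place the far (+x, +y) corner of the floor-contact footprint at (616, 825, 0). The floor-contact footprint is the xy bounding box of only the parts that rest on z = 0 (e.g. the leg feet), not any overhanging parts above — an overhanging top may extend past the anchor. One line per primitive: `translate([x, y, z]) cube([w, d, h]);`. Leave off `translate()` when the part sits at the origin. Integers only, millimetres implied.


translate([149, 396, 416]) cube([467, 429, 21]);
translate([149, 396, 0]) cube([40, 40, 416]);
translate([576, 396, 0]) cube([40, 40, 416]);
translate([149, 785, 0]) cube([40, 40, 416]);
translate([576, 785, 0]) cube([40, 40, 416]);
translate([149, 798, 437]) cube([467, 27, 308]);
translate([149, 396, 609]) cube([38, 402, 38]);
translate([578, 396, 609]) cube([38, 402, 38]);
translate([149, 396, 437]) cube([38, 38, 172]);
translate([578, 396, 437]) cube([38, 38, 172]);


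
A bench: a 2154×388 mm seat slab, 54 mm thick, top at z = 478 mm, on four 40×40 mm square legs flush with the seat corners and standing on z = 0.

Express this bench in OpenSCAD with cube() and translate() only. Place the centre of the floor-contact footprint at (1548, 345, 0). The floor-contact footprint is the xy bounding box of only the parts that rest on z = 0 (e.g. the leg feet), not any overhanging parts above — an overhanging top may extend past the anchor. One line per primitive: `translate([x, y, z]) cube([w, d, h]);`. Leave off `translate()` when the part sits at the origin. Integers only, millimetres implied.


translate([471, 151, 424]) cube([2154, 388, 54]);
translate([471, 151, 0]) cube([40, 40, 424]);
translate([471, 499, 0]) cube([40, 40, 424]);
translate([2585, 151, 0]) cube([40, 40, 424]);
translate([2585, 499, 0]) cube([40, 40, 424]);


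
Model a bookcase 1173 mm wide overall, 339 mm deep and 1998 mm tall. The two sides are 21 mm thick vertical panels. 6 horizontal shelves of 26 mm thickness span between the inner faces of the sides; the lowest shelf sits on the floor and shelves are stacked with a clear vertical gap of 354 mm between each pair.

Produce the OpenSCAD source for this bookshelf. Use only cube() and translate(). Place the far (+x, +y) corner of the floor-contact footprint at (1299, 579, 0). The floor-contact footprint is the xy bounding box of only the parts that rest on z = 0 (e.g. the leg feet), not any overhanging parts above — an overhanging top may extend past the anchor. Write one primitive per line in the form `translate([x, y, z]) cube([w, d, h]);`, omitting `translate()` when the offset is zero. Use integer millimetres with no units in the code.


translate([126, 240, 0]) cube([21, 339, 1998]);
translate([1278, 240, 0]) cube([21, 339, 1998]);
translate([147, 240, 0]) cube([1131, 339, 26]);
translate([147, 240, 380]) cube([1131, 339, 26]);
translate([147, 240, 760]) cube([1131, 339, 26]);
translate([147, 240, 1140]) cube([1131, 339, 26]);
translate([147, 240, 1520]) cube([1131, 339, 26]);
translate([147, 240, 1900]) cube([1131, 339, 26]);


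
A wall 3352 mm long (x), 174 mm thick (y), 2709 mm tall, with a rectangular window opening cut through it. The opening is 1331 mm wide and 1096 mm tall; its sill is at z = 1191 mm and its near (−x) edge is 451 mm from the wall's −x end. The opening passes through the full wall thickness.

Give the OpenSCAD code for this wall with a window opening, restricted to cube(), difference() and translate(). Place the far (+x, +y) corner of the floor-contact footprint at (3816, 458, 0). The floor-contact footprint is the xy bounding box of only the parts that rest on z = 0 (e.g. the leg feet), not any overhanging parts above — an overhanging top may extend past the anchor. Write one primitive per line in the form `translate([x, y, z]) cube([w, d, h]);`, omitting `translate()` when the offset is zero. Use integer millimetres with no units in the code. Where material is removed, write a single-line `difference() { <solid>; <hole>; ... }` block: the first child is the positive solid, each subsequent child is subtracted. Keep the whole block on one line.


difference() { translate([464, 284, 0]) cube([3352, 174, 2709]); translate([915, 284, 1191]) cube([1331, 174, 1096]); }


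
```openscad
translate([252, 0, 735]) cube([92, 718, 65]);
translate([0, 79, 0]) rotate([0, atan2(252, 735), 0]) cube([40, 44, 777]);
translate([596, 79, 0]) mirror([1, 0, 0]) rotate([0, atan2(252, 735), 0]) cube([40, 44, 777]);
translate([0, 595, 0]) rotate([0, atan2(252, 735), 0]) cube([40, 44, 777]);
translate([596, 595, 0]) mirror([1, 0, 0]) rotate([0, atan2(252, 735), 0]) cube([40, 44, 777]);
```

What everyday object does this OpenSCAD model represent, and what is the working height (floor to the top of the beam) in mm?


A sawhorse. The overall height is 800 mm.

A beam across two mirrored pairs of raked legs — a sawhorse. The beam's underside is at z = 735 (matching the legs' vertical rise in atan2(252, 735)) and the beam is 65 mm tall, so its top is at 735 + 65 = 800 mm. The raked legs top out at the beam's underside, so that is the highest point.


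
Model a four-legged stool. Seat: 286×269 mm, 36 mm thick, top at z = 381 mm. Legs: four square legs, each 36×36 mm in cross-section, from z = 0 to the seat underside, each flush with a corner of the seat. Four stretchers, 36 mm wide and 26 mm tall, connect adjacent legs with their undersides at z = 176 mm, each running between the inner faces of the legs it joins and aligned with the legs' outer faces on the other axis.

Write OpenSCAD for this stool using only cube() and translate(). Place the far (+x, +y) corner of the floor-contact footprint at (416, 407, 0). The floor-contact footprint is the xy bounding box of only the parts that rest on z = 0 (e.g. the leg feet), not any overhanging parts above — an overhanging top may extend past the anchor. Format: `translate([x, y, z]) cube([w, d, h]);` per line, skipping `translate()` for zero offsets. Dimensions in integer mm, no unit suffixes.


translate([130, 138, 345]) cube([286, 269, 36]);
translate([130, 138, 0]) cube([36, 36, 345]);
translate([380, 138, 0]) cube([36, 36, 345]);
translate([130, 371, 0]) cube([36, 36, 345]);
translate([380, 371, 0]) cube([36, 36, 345]);
translate([166, 138, 176]) cube([214, 36, 26]);
translate([166, 371, 176]) cube([214, 36, 26]);
translate([130, 174, 176]) cube([36, 197, 26]);
translate([380, 174, 176]) cube([36, 197, 26]);


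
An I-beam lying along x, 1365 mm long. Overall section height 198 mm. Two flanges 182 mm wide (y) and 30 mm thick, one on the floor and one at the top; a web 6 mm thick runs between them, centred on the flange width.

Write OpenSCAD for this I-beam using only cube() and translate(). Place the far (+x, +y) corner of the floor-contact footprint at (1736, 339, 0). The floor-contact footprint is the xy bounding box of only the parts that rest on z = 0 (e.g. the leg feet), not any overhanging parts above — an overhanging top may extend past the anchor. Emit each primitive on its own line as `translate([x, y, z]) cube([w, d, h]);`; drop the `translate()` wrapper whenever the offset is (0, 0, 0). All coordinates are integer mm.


translate([371, 157, 0]) cube([1365, 182, 30]);
translate([371, 245, 30]) cube([1365, 6, 138]);
translate([371, 157, 168]) cube([1365, 182, 30]);


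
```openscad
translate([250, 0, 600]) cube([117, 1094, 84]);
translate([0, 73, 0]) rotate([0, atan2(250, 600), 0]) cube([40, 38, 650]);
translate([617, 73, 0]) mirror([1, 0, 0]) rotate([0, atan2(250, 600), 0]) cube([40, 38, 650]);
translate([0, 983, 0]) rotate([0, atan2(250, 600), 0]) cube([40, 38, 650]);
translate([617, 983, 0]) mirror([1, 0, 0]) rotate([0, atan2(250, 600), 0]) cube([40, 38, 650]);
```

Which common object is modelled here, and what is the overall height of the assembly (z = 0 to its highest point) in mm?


A sawhorse. The overall height is 684 mm.

A beam across two mirrored pairs of raked legs — a sawhorse. The beam's underside is at z = 600 (matching the legs' vertical rise in atan2(250, 600)) and the beam is 84 mm tall, so its top is at 600 + 84 = 684 mm. The raked legs top out at the beam's underside, so that is the highest point.


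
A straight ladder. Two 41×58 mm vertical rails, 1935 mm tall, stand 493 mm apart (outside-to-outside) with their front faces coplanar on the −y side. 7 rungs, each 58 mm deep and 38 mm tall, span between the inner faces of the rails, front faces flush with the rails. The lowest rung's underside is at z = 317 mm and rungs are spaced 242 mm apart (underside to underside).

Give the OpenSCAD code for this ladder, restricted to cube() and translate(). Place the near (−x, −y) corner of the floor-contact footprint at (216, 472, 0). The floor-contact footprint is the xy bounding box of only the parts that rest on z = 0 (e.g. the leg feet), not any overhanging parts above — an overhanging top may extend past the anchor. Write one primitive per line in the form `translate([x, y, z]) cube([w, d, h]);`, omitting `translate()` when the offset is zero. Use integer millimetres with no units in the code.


// rung span = 493 - 2*41 = 411
// rung[k] z = 317 + k*242
translate([216, 472, 0]) cube([41, 58, 1935]);
translate([668, 472, 0]) cube([41, 58, 1935]);
translate([257, 472, 317]) cube([411, 58, 38]);
translate([257, 472, 559]) cube([411, 58, 38]);
translate([257, 472, 801]) cube([411, 58, 38]);
translate([257, 472, 1043]) cube([411, 58, 38]);
translate([257, 472, 1285]) cube([411, 58, 38]);
translate([257, 472, 1527]) cube([411, 58, 38]);
translate([257, 472, 1769]) cube([411, 58, 38]);


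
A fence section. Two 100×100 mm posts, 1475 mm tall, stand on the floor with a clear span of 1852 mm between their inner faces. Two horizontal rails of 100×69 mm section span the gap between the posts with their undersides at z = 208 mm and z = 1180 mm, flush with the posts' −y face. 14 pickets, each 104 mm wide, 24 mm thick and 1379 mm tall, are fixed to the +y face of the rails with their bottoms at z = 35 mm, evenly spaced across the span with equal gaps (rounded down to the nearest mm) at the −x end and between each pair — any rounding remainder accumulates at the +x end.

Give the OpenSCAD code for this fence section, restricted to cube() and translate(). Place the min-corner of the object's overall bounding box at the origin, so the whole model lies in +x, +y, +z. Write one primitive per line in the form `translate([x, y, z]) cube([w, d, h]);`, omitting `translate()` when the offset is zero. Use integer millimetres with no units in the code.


cube([100, 100, 1475]);
translate([1952, 0, 0]) cube([100, 100, 1475]);
translate([100, 0, 208]) cube([1852, 100, 69]);
translate([100, 0, 1180]) cube([1852, 100, 69]);
translate([126, 100, 35]) cube([104, 24, 1379]);
translate([256, 100, 35]) cube([104, 24, 1379]);
translate([386, 100, 35]) cube([104, 24, 1379]);
translate([516, 100, 35]) cube([104, 24, 1379]);
translate([646, 100, 35]) cube([104, 24, 1379]);
translate([776, 100, 35]) cube([104, 24, 1379]);
translate([906, 100, 35]) cube([104, 24, 1379]);
translate([1036, 100, 35]) cube([104, 24, 1379]);
translate([1166, 100, 35]) cube([104, 24, 1379]);
translate([1296, 100, 35]) cube([104, 24, 1379]);
translate([1426, 100, 35]) cube([104, 24, 1379]);
translate([1556, 100, 35]) cube([104, 24, 1379]);
translate([1686, 100, 35]) cube([104, 24, 1379]);
translate([1816, 100, 35]) cube([104, 24, 1379]);
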